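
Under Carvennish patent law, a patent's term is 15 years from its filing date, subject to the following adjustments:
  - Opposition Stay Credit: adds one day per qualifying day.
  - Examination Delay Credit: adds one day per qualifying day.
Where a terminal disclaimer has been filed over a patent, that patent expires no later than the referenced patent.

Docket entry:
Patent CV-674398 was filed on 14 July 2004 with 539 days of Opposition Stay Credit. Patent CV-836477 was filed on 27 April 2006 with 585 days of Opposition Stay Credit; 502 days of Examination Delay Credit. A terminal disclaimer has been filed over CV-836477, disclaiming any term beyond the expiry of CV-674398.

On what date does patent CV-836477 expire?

Natural term of CV-836477:
  Base: filing + 15 years → 27 April 2021.
  Opposition Stay Credit: +585 days → 3 December 2022.
  Examination Delay Credit: +502 days → 18 April 2024.
Expiry of referenced patent CV-674398:
  Base: filing + 15 years → 14 July 2019.
  Opposition Stay Credit: +539 days → 3 January 2021.
Terminal disclaimer: CV-836477 expires on the earlier of 18 April 2024 and 3 January 2021.

2021-01-03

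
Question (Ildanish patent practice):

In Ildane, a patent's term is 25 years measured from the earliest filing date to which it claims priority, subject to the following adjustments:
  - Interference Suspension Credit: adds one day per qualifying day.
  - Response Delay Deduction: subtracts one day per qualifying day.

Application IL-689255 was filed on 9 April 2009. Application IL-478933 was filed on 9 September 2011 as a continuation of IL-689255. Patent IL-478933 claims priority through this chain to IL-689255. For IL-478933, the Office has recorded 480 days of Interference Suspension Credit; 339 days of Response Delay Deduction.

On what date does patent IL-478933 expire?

August 28, 2034

Earliest priority filing: 9 April 2009.
Base term: 9 April 2009 + 25 years → 9 April 2034.
Interference Suspension Credit: +480 days → 2 August 2035.
Response Delay Deduction: −339 days → 28 August 2034.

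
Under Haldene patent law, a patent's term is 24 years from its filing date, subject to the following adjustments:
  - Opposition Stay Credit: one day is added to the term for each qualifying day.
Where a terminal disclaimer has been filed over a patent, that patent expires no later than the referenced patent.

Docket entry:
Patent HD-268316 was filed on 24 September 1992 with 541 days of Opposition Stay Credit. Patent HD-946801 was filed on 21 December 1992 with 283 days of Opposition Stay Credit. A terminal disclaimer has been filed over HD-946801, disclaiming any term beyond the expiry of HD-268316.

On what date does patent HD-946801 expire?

Natural term of HD-946801:
  Base: filing + 24 years → 21 December 2016.
  Opposition Stay Credit: +283 days → 30 September 2017.
Expiry of referenced patent HD-268316:
  Base: filing + 24 years → 24 September 2016.
  Opposition Stay Credit: +541 days → 19 March 2018.
Terminal disclaimer: HD-946801 expires on the earlier of 30 September 2017 and 19 March 2018.

2017-09-30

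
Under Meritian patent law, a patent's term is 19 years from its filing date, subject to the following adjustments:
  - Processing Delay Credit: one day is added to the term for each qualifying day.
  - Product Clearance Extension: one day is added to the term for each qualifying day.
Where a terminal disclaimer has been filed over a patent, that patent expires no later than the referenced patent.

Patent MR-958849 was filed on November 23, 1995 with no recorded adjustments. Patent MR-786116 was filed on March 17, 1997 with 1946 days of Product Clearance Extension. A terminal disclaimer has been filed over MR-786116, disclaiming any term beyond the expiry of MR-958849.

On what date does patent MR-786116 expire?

November 23, 2014

Natural term of MR-786116:
  Base: filing + 19 years → 17 March 2016.
  Product Clearance Extension: +1946 days → 15 July 2021.
Expiry of referenced patent MR-958849:
  Base: filing + 19 years → 23 November 2014.
Terminal disclaimer: MR-786116 expires on the earlier of 15 July 2021 and 23 November 2014.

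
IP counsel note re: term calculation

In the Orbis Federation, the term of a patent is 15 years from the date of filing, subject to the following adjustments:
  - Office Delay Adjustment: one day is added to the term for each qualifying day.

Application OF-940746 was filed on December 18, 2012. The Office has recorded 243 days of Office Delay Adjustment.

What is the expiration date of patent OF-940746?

2028-08-17

Base term: filing date + 15 years → 18 December 2027.
Office Delay Adjustment: +243 days → 17 August 2028.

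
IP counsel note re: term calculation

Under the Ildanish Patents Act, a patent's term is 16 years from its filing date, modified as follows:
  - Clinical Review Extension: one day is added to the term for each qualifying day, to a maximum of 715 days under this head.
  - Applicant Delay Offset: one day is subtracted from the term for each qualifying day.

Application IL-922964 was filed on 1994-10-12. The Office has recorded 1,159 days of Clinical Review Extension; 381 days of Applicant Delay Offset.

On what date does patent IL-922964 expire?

Base term: filing date + 16 years → 12 October 2010.
Clinical Review Extension: 1159 days claimed exceeds the 715-day cap, so +715 days → 26 September 2012.
Applicant Delay Offset: −381 days → 11 September 2011.

September 11, 2011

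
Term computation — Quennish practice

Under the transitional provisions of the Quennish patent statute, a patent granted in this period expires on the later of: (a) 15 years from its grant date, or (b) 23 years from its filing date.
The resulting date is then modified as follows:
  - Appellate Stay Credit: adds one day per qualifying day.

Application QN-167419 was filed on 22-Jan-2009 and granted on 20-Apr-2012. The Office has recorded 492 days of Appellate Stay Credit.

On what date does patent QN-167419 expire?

2033-05-28

(a) grant + 15 years → 20 April 2027.
(b) filing + 23 years → 22 January 2032.
Later of the two: 22 January 2032.
Appellate Stay Credit: +492 days → 28 May 2033.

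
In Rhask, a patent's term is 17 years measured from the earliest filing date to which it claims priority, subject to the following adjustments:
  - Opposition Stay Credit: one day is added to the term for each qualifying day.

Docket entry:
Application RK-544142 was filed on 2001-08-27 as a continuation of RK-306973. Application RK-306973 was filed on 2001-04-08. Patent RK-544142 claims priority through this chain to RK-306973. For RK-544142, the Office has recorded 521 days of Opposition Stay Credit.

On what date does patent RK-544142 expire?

2019-09-11

Earliest priority filing: 8 April 2001.
Base term: 8 April 2001 + 17 years → 8 April 2018.
Opposition Stay Credit: +521 days → 11 September 2019.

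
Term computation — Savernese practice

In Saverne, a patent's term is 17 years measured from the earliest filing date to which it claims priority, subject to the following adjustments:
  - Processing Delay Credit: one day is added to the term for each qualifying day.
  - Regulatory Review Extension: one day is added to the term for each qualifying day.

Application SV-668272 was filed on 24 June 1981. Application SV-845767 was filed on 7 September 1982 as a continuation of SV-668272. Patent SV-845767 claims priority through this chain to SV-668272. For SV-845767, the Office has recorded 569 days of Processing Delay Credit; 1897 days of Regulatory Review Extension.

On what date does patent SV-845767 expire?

March 25, 2005

Earliest priority filing: 24 June 1981.
Base term: 24 June 1981 + 17 years → 24 June 1998.
Processing Delay Credit: +569 days → 14 January 2000.
Regulatory Review Extension: +1897 days → 25 March 2005.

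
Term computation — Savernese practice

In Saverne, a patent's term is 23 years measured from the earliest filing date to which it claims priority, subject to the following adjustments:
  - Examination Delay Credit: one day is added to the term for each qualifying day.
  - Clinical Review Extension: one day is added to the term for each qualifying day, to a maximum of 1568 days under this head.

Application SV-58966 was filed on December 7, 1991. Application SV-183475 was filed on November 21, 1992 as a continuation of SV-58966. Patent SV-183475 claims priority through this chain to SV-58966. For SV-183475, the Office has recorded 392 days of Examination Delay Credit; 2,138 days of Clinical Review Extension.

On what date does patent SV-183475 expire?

Earliest priority filing: 7 December 1991.
Base term: 7 December 1991 + 23 years → 7 December 2014.
Examination Delay Credit: +392 days → 3 January 2016.
Clinical Review Extension: 2138 days claimed exceeds the 1568-day cap, so +1568 days → 19 April 2020.

2020-04-19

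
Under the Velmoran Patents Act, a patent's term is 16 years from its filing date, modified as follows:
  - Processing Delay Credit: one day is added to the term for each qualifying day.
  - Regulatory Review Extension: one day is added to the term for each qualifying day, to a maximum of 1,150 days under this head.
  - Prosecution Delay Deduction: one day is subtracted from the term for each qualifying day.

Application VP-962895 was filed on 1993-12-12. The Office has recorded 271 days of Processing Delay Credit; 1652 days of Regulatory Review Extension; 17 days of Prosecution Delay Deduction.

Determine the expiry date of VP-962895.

2013-10-16

Base term: filing date + 16 years → 12 December 2009.
Processing Delay Credit: +271 days → 9 September 2010.
Regulatory Review Extension: 1652 days claimed exceeds the 1150-day cap, so +1150 days → 2 November 2013.
Prosecution Delay Deduction: −17 days → 16 October 2013.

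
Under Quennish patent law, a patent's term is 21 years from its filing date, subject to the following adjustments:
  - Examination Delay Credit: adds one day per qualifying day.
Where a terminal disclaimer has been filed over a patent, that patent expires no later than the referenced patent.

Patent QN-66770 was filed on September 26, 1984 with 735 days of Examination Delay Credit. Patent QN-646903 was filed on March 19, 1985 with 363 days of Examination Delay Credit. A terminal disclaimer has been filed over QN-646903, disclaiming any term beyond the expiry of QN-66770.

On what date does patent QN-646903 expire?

March 17, 2007

Natural term of QN-646903:
  Base: filing + 21 years → 19 March 2006.
  Examination Delay Credit: +363 days → 17 March 2007.
Expiry of referenced patent QN-66770:
  Base: filing + 21 years → 26 September 2005.
  Examination Delay Credit: +735 days → 1 October 2007.
Terminal disclaimer: QN-646903 expires on the earlier of 17 March 2007 and 1 October 2007.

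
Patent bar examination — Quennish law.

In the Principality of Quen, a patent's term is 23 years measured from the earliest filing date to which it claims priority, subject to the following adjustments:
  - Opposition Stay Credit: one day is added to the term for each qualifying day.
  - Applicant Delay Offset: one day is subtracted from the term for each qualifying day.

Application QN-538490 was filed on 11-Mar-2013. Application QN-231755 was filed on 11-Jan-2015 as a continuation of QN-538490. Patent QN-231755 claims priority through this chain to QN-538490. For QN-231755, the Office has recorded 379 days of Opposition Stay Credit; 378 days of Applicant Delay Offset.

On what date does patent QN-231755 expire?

Earliest priority filing: 11 March 2013.
Base term: 11 March 2013 + 23 years → 11 March 2036.
Opposition Stay Credit: +379 days → 25 March 2037.
Applicant Delay Offset: −378 days → 12 March 2036.

March 12, 2036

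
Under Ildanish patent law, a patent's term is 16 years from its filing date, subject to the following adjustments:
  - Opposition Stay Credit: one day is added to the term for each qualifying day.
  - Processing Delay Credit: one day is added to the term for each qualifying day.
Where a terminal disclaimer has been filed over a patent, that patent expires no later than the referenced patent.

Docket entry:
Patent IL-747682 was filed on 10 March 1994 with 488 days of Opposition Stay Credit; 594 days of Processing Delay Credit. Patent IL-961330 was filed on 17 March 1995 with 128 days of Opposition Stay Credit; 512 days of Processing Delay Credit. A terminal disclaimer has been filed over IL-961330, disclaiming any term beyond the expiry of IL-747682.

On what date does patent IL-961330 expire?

Natural term of IL-961330:
  Base: filing + 16 years → 17 March 2011.
  Opposition Stay Credit: +128 days → 23 July 2011.
  Processing Delay Credit: +512 days → 16 December 2012.
Expiry of referenced patent IL-747682:
  Base: filing + 16 years → 10 March 2010.
  Opposition Stay Credit: +488 days → 11 July 2011.
  Processing Delay Credit: +594 days → 24 February 2013.
Terminal disclaimer: IL-961330 expires on the earlier of 16 December 2012 and 24 February 2013.

December 16, 2012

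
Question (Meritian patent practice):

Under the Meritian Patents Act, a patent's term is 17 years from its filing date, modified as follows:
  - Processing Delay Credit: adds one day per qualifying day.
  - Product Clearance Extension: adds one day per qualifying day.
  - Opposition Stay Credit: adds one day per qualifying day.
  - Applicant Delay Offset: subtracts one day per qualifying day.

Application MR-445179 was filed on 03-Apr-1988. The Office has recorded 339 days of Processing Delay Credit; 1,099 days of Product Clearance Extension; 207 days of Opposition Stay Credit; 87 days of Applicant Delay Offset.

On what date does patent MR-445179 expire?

2009-07-09

Base term: filing date + 17 years → 3 April 2005.
Processing Delay Credit: +339 days → 8 March 2006.
Product Clearance Extension: +1099 days → 11 March 2009.
Opposition Stay Credit: +207 days → 4 October 2009.
Applicant Delay Offset: −87 days → 9 July 2009.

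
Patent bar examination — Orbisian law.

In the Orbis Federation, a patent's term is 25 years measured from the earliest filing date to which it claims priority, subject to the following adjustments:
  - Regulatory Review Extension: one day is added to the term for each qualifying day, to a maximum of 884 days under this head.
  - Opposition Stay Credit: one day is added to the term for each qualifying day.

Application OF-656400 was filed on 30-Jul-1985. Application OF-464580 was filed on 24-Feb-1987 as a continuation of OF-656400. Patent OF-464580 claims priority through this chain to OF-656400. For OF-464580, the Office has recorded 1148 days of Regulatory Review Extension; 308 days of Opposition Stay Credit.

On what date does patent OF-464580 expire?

2013-11-03

Earliest priority filing: 30 July 1985.
Base term: 30 July 1985 + 25 years → 30 July 2010.
Regulatory Review Extension: 1148 days claimed exceeds the 884-day cap, so +884 days → 30 December 2012.
Opposition Stay Credit: +308 days → 3 November 2013.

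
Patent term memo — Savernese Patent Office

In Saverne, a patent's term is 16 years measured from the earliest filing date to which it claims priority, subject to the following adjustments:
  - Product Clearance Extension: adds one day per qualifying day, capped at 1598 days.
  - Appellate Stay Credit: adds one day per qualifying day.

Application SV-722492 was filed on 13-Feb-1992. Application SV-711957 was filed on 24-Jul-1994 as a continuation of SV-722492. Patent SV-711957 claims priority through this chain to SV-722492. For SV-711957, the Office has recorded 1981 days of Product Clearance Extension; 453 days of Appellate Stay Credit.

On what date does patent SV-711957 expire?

Earliest priority filing: 13 February 1992.
Base term: 13 February 1992 + 16 years → 13 February 2008.
Product Clearance Extension: 1981 days claimed exceeds the 1598-day cap, so +1598 days → 29 June 2012.
Appellate Stay Credit: +453 days → 25 September 2013.

September 25, 2013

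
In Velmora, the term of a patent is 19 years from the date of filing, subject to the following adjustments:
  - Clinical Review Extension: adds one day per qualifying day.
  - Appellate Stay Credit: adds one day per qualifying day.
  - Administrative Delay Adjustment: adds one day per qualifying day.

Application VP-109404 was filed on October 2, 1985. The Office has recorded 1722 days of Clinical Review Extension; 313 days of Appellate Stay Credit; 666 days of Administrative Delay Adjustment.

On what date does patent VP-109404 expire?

2012-02-24

Base term: filing date + 19 years → 2 October 2004.
Clinical Review Extension: +1722 days → 20 June 2009.
Appellate Stay Credit: +313 days → 29 April 2010.
Administrative Delay Adjustment: +666 days → 24 February 2012.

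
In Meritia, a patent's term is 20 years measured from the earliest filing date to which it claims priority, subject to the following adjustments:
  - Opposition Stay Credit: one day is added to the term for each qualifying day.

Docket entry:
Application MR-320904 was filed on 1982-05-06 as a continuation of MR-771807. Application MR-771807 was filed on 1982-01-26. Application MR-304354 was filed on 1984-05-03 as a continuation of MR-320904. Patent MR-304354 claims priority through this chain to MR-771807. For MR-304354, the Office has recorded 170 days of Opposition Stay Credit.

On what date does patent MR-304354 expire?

2002-07-15

Earliest priority filing: 26 January 1982.
Base term: 26 January 1982 + 20 years → 26 January 2002.
Opposition Stay Credit: +170 days → 15 July 2002.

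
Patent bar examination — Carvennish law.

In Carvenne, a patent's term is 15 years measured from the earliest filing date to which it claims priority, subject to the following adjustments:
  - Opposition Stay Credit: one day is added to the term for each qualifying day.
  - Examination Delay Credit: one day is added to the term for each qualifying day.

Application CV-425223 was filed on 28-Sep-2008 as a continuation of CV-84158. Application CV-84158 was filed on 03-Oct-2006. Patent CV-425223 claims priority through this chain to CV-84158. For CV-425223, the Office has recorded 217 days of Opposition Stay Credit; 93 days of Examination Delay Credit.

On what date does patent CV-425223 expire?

2022-08-09

Earliest priority filing: 3 October 2006.
Base term: 3 October 2006 + 15 years → 3 October 2021.
Opposition Stay Credit: +217 days → 8 May 2022.
Examination Delay Credit: +93 days → 9 August 2022.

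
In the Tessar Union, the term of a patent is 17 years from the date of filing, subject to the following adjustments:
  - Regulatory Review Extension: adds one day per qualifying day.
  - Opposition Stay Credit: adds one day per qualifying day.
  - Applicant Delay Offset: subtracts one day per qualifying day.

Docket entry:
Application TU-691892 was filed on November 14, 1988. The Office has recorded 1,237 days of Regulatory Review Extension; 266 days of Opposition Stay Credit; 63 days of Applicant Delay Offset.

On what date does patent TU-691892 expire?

Base term: filing date + 17 years → 14 November 2005.
Regulatory Review Extension: +1237 days → 4 April 2009.
Opposition Stay Credit: +266 days → 26 December 2009.
Applicant Delay Offset: −63 days → 24 October 2009.

2009-10-24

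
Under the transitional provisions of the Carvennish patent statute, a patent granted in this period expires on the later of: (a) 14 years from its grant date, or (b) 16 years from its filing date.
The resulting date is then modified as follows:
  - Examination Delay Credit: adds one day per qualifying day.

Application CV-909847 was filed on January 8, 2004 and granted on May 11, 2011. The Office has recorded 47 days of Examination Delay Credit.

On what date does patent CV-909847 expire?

(a) grant + 14 years → 11 May 2025.
(b) filing + 16 years → 8 January 2020.
Later of the two: 11 May 2025.
Examination Delay Credit: +47 days → 27 June 2025.

2025-06-27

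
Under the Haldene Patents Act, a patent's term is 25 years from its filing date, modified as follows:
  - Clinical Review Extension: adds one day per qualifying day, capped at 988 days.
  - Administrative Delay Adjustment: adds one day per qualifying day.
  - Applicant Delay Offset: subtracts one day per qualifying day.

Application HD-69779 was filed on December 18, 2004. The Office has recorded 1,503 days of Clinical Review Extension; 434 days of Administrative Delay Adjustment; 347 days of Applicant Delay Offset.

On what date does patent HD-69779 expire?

2032-11-27

Base term: filing date + 25 years → 18 December 2029.
Clinical Review Extension: 1503 days claimed exceeds the 988-day cap, so +988 days → 1 September 2032.
Administrative Delay Adjustment: +434 days → 9 November 2033.
Applicant Delay Offset: −347 days → 27 November 2032.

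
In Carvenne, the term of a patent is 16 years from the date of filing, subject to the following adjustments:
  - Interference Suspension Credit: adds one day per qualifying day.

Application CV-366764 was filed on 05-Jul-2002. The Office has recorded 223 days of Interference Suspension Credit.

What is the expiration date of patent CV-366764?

2019-02-13

Base term: filing date + 16 years → 5 July 2018.
Interference Suspension Credit: +223 days → 13 February 2019.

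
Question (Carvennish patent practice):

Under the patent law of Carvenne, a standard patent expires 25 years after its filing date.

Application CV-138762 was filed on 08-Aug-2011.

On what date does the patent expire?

2036-08-08

Filing date + 25 years → 8 August 2036.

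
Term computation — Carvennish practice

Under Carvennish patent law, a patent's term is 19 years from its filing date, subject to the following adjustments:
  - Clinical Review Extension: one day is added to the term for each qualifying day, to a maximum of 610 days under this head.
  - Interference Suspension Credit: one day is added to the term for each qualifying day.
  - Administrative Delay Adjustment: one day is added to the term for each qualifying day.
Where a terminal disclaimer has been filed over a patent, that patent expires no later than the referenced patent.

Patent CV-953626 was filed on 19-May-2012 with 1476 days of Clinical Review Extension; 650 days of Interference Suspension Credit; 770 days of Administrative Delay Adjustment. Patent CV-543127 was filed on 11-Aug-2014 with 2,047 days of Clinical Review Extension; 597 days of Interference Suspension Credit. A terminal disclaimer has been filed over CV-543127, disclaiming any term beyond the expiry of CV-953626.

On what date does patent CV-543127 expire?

Natural term of CV-543127:
  Base: filing + 19 years → 11 August 2033.
  Clinical Review Extension: 2047 days claimed exceeds the 610-day cap, so +610 days → 13 April 2035.
  Interference Suspension Credit: +597 days → 30 November 2036.
Expiry of referenced patent CV-953626:
  Base: filing + 19 years → 19 May 2031.
  Clinical Review Extension: 1476 days claimed exceeds the 610-day cap, so +610 days → 18 January 2033.
  Interference Suspension Credit: +650 days → 30 October 2034.
  Administrative Delay Adjustment: +770 days → 8 December 2036.
Terminal disclaimer: CV-543127 expires on the earlier of 30 November 2036 and 8 December 2036.

November 30, 2036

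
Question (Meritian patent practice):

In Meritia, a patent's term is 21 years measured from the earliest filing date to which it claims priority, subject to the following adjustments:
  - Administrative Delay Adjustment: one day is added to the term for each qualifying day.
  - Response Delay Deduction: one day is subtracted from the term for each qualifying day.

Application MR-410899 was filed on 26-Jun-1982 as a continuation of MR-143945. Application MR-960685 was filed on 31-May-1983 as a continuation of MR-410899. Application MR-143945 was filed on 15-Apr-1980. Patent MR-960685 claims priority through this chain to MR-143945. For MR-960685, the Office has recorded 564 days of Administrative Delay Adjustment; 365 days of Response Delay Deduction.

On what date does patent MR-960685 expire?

October 31, 2001

Earliest priority filing: 15 April 1980.
Base term: 15 April 1980 + 21 years → 15 April 2001.
Administrative Delay Adjustment: +564 days → 31 October 2002.
Response Delay Deduction: −365 days → 31 October 2001.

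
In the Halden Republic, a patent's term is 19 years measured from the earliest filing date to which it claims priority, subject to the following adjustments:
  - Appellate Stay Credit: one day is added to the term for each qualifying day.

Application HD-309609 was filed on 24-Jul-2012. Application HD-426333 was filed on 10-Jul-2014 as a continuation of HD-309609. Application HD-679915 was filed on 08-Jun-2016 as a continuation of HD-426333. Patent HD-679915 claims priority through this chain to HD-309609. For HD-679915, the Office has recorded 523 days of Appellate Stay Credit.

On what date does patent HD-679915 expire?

December 28, 2032

Earliest priority filing: 24 July 2012.
Base term: 24 July 2012 + 19 years → 24 July 2031.
Appellate Stay Credit: +523 days → 28 December 2032.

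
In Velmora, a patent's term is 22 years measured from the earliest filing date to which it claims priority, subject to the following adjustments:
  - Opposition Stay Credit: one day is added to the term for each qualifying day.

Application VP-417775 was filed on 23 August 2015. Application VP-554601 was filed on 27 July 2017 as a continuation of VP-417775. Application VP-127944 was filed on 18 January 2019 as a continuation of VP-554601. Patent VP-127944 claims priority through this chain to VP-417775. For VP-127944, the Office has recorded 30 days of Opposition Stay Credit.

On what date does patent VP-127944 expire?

Earliest priority filing: 23 August 2015.
Base term: 23 August 2015 + 22 years → 23 August 2037.
Opposition Stay Credit: +30 days → 22 September 2037.

2037-09-22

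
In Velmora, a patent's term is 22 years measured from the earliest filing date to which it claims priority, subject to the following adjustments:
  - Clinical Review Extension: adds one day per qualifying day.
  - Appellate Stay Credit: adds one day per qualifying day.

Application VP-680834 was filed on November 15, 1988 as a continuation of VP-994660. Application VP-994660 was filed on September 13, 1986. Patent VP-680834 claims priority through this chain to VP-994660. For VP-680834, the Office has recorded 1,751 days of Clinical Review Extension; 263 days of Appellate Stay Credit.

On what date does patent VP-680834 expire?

Earliest priority filing: 13 September 1986.
Base term: 13 September 1986 + 22 years → 13 September 2008.
Clinical Review Extension: +1751 days → 30 June 2013.
Appellate Stay Credit: +263 days → 20 March 2014.

2014-03-20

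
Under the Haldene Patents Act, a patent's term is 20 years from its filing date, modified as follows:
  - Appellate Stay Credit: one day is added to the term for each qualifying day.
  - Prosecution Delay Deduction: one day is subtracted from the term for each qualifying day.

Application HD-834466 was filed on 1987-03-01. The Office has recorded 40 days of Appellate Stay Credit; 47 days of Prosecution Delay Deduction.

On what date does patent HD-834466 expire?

Base term: filing date + 20 years → 1 March 2007.
Appellate Stay Credit: +40 days → 10 April 2007.
Prosecution Delay Deduction: −47 days → 22 February 2007.

February 22, 2007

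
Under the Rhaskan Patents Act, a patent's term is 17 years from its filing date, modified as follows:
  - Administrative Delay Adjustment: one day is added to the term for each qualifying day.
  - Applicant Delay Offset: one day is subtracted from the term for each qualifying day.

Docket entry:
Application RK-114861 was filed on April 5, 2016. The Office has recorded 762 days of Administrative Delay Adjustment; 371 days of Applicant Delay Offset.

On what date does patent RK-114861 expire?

Base term: filing date + 17 years → 5 April 2033.
Administrative Delay Adjustment: +762 days → 7 May 2035.
Applicant Delay Offset: −371 days → 1 May 2034.

May 1, 2034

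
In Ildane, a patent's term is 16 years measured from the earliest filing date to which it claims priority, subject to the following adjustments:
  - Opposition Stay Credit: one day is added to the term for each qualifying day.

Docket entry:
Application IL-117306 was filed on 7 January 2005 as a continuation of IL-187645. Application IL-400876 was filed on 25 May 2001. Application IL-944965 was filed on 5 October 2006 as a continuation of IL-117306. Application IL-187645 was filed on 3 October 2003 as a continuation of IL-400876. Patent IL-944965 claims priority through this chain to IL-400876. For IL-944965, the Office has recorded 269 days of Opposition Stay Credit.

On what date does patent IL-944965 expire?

2018-02-18

Earliest priority filing: 25 May 2001.
Base term: 25 May 2001 + 16 years → 25 May 2017.
Opposition Stay Credit: +269 days → 18 February 2018.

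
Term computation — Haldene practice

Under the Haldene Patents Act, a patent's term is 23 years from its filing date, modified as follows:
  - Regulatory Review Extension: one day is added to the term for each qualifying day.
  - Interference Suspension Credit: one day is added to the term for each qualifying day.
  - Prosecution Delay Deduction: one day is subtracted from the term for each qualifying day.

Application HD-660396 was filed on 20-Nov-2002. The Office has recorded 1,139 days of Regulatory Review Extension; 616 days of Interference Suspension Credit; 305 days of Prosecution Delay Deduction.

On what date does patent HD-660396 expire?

2029-11-09

Base term: filing date + 23 years → 20 November 2025.
Regulatory Review Extension: +1139 days → 2 January 2029.
Interference Suspension Credit: +616 days → 10 September 2030.
Prosecution Delay Deduction: −305 days → 9 November 2029.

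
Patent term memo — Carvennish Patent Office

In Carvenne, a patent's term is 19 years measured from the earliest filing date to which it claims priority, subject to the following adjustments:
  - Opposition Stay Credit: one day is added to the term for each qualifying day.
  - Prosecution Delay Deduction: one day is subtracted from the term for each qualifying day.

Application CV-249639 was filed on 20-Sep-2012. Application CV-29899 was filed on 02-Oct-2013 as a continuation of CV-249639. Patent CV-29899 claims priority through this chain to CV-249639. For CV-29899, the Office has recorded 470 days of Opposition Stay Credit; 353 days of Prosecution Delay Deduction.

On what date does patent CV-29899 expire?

Earliest priority filing: 20 September 2012.
Base term: 20 September 2012 + 19 years → 20 September 2031.
Opposition Stay Credit: +470 days → 2 January 2033.
Prosecution Delay Deduction: −353 days → 15 January 2032.

January 15, 2032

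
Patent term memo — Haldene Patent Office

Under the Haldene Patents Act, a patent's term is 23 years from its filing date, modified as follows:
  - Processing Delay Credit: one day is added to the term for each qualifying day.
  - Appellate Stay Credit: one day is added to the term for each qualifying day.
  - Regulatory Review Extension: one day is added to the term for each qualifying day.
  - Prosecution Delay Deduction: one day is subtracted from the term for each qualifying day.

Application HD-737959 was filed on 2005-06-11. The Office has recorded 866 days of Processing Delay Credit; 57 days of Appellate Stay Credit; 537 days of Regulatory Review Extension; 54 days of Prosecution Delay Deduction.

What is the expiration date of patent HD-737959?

Base term: filing date + 23 years → 11 June 2028.
Processing Delay Credit: +866 days → 25 October 2030.
Appellate Stay Credit: +57 days → 21 December 2030.
Regulatory Review Extension: +537 days → 10 June 2032.
Prosecution Delay Deduction: −54 days → 17 April 2032.

2032-04-17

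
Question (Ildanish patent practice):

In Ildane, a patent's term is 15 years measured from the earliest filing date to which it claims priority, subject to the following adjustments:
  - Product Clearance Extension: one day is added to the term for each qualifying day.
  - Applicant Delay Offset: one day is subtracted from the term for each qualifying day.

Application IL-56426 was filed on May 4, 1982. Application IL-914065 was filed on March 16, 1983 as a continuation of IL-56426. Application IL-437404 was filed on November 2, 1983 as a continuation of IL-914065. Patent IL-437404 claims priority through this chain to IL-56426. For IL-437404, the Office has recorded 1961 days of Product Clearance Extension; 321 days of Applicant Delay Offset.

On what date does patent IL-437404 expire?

2001-10-30

Earliest priority filing: 4 May 1982.
Base term: 4 May 1982 + 15 years → 4 May 1997.
Product Clearance Extension: +1961 days → 16 September 2002.
Applicant Delay Offset: −321 days → 30 October 2001.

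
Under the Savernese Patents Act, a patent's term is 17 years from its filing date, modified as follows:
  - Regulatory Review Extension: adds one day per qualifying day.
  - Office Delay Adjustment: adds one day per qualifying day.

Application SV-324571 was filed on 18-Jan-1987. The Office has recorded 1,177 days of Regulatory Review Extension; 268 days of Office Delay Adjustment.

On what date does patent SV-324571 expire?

January 2, 2008

Base term: filing date + 17 years → 18 January 2004.
Regulatory Review Extension: +1177 days → 9 April 2007.
Office Delay Adjustment: +268 days → 2 January 2008.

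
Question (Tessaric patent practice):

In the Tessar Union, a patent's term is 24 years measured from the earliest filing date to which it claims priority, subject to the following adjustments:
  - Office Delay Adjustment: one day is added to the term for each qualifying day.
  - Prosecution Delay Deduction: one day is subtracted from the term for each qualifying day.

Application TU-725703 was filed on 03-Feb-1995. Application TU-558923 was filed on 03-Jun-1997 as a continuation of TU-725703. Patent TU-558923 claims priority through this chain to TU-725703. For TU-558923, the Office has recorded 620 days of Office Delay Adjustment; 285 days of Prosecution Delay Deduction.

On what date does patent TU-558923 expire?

Earliest priority filing: 3 February 1995.
Base term: 3 February 1995 + 24 years → 3 February 2019.
Office Delay Adjustment: +620 days → 15 October 2020.
Prosecution Delay Deduction: −285 days → 4 January 2020.

2020-01-04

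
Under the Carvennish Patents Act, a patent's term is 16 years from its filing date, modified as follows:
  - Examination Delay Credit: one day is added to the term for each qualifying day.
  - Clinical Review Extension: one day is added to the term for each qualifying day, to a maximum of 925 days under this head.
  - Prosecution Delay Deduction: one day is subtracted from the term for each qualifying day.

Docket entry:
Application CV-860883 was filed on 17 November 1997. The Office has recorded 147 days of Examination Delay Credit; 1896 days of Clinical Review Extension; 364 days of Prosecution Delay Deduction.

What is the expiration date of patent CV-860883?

2015-10-26

Base term: filing date + 16 years → 17 November 2013.
Examination Delay Credit: +147 days → 13 April 2014.
Clinical Review Extension: 1896 days claimed exceeds the 925-day cap, so +925 days → 24 October 2016.
Prosecution Delay Deduction: −364 days → 26 October 2015.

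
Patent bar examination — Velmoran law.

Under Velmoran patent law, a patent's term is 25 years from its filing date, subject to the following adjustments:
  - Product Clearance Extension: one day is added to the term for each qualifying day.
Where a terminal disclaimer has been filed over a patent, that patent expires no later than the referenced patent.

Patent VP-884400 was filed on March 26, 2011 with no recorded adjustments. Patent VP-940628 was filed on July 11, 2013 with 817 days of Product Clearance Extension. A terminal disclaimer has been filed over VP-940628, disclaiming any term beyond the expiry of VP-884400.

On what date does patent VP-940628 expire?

Natural term of VP-940628:
  Base: filing + 25 years → 11 July 2038.
  Product Clearance Extension: +817 days → 5 October 2040.
Expiry of referenced patent VP-884400:
  Base: filing + 25 years → 26 March 2036.
Terminal disclaimer: VP-940628 expires on the earlier of 5 October 2040 and 26 March 2036.

2036-03-26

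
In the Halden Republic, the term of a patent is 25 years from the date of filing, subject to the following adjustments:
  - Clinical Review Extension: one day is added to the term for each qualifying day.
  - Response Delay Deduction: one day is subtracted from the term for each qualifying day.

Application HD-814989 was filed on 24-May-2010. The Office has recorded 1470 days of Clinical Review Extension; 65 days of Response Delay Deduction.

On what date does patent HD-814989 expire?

2039-03-29

Base term: filing date + 25 years → 24 May 2035.
Clinical Review Extension: +1470 days → 2 June 2039.
Response Delay Deduction: −65 days → 29 March 2039.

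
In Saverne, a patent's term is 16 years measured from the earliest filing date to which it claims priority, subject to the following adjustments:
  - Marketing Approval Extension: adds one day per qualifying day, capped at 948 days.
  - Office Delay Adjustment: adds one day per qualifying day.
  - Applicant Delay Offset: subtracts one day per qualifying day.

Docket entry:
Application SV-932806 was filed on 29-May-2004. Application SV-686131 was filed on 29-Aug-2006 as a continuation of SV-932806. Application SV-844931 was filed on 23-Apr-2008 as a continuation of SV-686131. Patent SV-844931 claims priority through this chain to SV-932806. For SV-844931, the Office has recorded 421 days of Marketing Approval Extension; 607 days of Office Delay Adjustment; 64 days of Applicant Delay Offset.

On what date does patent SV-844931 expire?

January 18, 2023

Earliest priority filing: 29 May 2004.
Base term: 29 May 2004 + 16 years → 29 May 2020.
Marketing Approval Extension: 421 days (within the 948-day cap) → +421 days → 24 July 2021.
Office Delay Adjustment: +607 days → 23 March 2023.
Applicant Delay Offset: −64 days → 18 January 2023.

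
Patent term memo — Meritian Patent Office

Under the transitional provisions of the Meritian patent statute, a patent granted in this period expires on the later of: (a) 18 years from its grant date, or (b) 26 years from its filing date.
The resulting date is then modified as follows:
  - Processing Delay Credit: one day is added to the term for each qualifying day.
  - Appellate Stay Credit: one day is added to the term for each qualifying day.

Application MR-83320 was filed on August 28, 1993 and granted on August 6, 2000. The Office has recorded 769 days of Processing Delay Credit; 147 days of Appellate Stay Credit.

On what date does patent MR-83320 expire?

2022-03-01

(a) grant + 18 years → 6 August 2018.
(b) filing + 26 years → 28 August 2019.
Later of the two: 28 August 2019.
Processing Delay Credit: +769 days → 5 October 2021.
Appellate Stay Credit: +147 days → 1 March 2022.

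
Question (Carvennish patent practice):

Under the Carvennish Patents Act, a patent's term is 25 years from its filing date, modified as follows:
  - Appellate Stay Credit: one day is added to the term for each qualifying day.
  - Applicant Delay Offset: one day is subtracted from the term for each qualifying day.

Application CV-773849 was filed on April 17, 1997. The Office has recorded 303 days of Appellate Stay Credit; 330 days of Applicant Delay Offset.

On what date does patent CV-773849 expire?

March 21, 2022

Base term: filing date + 25 years → 17 April 2022.
Appellate Stay Credit: +303 days → 14 February 2023.
Applicant Delay Offset: −330 days → 21 March 2022.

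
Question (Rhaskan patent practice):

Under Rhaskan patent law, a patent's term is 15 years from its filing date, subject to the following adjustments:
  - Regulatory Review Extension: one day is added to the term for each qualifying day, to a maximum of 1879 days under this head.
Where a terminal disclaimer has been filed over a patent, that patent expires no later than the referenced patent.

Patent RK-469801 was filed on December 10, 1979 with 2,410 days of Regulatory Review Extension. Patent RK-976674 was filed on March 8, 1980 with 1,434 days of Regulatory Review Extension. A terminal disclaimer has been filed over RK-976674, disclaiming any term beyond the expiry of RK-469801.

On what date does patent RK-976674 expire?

February 9, 1999

Natural term of RK-976674:
  Base: filing + 15 years → 8 March 1995.
  Regulatory Review Extension: 1434 days (within the 1879-day cap) → +1434 days → 9 February 1999.
Expiry of referenced patent RK-469801:
  Base: filing + 15 years → 10 December 1994.
  Regulatory Review Extension: 2410 days claimed exceeds the 1879-day cap, so +1879 days → 1 February 2000.
Terminal disclaimer: RK-976674 expires on the earlier of 9 February 1999 and 1 February 2000.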